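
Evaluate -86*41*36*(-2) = 253872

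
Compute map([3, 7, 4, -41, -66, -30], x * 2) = 3*2=6, 7*2=14, 4*2=8, -41*2=-82, -66*2=-132, -30*2=-60
= [6, 14, 8, -82, -132, -60]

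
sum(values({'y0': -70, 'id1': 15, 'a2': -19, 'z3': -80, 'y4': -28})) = (-70) + 15 + (-19) + (-80) + (-28)
= -182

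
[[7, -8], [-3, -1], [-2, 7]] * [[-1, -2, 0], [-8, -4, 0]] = [[57, 18, 0], [11, 10, 0], [-54, -24, 0]]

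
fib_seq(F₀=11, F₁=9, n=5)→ F_2 = F_1 + F_0 = 20
F_3 = F_2 + F_1 = 29
F_4 = F_3 + F_2 = 49
= [11, 9, 20, 29, 49]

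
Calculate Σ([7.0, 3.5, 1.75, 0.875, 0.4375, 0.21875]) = 13.78125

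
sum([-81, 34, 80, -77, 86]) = (-81) + 34 + 80 + (-77) + 86
= 42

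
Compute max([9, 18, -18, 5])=18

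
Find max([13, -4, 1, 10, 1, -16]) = 13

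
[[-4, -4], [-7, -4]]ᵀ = [[-4, -7], [-4, -4]]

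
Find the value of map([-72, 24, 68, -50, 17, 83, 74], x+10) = [-62, 34, 78, -40, 27, 93, 84]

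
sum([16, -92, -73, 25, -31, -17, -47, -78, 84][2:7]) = slice → [-73, 25, -31, -17, -47]
(-73) + 25 + (-31) + (-17) + (-47)
= -143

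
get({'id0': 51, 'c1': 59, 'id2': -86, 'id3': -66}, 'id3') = -66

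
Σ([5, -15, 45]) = 35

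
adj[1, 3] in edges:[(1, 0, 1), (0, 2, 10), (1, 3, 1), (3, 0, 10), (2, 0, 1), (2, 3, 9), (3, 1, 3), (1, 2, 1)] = 1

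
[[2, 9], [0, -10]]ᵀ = [[2, 0], [9, -10]]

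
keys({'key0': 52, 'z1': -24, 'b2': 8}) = ['key0', 'z1', 'b2']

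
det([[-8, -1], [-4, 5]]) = (-8)*(5) - (-1)*(-4)
= -44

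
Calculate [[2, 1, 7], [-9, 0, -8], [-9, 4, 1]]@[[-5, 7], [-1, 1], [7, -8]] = C[0][0] = (2)*(-5) + (1)*(-1) + (7)*(7) = 38
C[0][1] = (2)*(7) + (1)*(1) + (7)*(-8) = -41
C[1][0] = (-9)*(-5) + (0)*(-1) + (-8)*(7) = -11
C[1][1] = (-9)*(7) + (0)*(1) + (-8)*(-8) = 1
C[2][0] = (-9)*(-5) + (4)*(-1) + (1)*(7) = 48
C[2][1] = (-9)*(7) + (4)*(1) + (1)*(-8) = -67
= [[38, -41], [-11, 1], [48, -67]]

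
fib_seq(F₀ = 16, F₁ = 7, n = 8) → [16, 7, 23, 30, 53, 83, 136, 219]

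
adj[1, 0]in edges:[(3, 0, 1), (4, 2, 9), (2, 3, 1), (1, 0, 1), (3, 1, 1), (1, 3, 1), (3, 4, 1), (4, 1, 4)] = 1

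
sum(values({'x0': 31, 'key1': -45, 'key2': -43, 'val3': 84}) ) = 31 + (-45) + (-43) + 84
= 27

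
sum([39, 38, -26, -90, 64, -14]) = 11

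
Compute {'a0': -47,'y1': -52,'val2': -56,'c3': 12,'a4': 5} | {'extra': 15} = {'a0': -47, 'y1': -52, 'val2': -56, 'c3': 12, 'a4': 5, 'extra': 15}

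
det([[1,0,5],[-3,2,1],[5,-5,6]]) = (1)*(1)*det([[2, 1], [-5, 6]]) + (-1)*(0)*det([[-3, 1], [5, 6]]) + (1)*(5)*det([[-3, 2], [5, -5]])
= 17 + 0 + 25
= 42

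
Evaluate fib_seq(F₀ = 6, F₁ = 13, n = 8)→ [6, 13, 19, 32, 51, 83, 134, 217]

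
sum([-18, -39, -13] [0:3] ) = slice → [-18, -39, -13]
(-18) + (-39) + (-13)
= -70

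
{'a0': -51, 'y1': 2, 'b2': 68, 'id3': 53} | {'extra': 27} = {'a0': -51, 'y1': 2, 'b2': 68, 'id3': 53, 'extra': 27}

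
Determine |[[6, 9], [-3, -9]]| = -27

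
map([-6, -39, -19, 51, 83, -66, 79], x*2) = [-12, -78, -38, 102, 166, -132, 158]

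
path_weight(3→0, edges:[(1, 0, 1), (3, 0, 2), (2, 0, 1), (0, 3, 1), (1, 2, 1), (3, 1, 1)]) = w(3→0)=2
= 2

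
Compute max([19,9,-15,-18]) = 19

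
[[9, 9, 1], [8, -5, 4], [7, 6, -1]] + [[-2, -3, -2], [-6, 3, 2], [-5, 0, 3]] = [[7, 6, -1], [2, -2, 6], [2, 6, 2]]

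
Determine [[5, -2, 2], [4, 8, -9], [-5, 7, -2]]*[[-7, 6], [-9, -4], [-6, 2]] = [[-29, 42], [-46, -26], [-16, -62]]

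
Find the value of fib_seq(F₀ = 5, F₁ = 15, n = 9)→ [5, 15, 20, 35, 55, 90, 145, 235, 380]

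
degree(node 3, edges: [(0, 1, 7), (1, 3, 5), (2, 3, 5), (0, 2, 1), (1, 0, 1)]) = 2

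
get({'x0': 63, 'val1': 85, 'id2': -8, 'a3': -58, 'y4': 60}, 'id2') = -8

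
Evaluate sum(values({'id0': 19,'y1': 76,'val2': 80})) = 19 + 76 + 80
= 175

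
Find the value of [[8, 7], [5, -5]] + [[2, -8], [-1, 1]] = [[10, -1], [4, -4]]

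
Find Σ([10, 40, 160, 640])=10 + 40 + 160 + 640
= 850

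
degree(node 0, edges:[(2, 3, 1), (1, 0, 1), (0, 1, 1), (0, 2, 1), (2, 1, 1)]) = incident: (1,0), (0,1), (0,2)
= 3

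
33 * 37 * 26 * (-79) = -2507934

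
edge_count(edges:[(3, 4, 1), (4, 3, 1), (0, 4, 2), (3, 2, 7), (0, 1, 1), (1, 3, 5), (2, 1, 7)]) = 7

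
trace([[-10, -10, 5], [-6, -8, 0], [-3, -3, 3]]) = -15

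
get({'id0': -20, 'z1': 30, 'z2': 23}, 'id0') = -20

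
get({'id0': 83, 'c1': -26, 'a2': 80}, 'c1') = -26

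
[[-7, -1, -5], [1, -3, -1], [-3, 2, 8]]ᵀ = [[-7, 1, -3], [-1, -3, 2], [-5, -1, 8]]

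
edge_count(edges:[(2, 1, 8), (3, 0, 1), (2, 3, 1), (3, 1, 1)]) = 4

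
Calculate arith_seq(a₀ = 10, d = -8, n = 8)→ [10, 2, -6, -14, -22, -30, -38, -46]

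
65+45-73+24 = 61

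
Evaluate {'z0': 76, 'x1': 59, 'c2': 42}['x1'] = 59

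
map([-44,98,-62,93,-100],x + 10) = -44+10=-34, 98+10=108, -62+10=-52, 93+10=103, -100+10=-90
= [-34, 108, -52, 103, -90]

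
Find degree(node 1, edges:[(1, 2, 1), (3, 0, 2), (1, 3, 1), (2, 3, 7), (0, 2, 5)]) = 2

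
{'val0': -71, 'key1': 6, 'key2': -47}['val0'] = -71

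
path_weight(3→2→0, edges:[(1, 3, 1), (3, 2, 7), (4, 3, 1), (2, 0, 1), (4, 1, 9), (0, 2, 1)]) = 8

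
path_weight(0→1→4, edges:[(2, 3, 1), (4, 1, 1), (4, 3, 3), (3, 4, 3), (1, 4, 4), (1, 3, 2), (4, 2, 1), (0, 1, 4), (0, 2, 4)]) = w(0→1)=4 + w(1→4)=4
= 8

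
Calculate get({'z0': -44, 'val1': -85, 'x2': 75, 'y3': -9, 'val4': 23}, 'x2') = 75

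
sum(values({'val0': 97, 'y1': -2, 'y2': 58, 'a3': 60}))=97 + (-2) + 58 + 60
= 213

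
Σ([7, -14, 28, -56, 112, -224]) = 7 + -14 + 28 + -56 + 112 + -224
= -147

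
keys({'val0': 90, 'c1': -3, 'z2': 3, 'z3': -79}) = ['val0', 'c1', 'z2', 'z3']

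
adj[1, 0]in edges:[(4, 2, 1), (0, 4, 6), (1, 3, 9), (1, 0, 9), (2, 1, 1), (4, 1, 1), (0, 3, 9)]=9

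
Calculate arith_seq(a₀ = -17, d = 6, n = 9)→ a_0 = -17 + 0*6 = -17
a_1 = -17 + 1*6 = -11
a_2 = -17 + 2*6 = -5
...
= [-17, -11, -5, 1, 7, 13, 19, 25, 31]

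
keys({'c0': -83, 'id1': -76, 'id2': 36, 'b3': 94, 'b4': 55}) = ['c0', 'id1', 'id2', 'b3', 'b4']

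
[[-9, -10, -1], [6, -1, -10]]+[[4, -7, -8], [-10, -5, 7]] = [[-5, -17, -9], [-4, -6, -3]]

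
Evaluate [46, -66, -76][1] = -66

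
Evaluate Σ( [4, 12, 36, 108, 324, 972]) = 1456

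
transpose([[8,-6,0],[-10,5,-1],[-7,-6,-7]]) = [[8, -10, -7], [-6, 5, -6], [0, -1, -7]]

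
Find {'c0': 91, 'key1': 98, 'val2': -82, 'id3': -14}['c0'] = 91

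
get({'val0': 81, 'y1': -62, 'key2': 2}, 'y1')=-62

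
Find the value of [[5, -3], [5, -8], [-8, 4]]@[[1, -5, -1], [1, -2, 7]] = [[2, -19, -26], [-3, -9, -61], [-4, 32, 36]]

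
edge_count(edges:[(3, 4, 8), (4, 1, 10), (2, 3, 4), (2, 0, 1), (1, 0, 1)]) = 5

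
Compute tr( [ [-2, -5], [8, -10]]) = -12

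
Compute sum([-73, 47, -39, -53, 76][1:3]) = slice → [47, -39]
47 + (-39)
= 8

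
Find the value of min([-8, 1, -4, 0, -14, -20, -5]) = -20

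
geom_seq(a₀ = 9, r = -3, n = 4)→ a_0 = 9*(-3)^0 = 9
a_1 = 9*(-3)^1 = -27
a_2 = 9*(-3)^2 = 81
...
= [9, -27, 81, -243]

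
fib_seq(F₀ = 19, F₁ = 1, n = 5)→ [19, 1, 20, 21, 41]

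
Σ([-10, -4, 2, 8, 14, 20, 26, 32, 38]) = (-10) + (-4) + 2 + 8 + 14 + 20 + 26 + 32 + 38
= 126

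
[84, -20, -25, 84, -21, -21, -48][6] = -48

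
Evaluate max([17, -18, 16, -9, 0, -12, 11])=17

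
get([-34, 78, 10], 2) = 10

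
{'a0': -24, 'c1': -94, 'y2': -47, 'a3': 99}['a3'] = 99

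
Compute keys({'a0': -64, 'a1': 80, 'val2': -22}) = ['a0', 'a1', 'val2']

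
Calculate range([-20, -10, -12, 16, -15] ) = 36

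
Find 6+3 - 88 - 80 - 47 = -206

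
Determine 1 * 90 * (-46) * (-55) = 227700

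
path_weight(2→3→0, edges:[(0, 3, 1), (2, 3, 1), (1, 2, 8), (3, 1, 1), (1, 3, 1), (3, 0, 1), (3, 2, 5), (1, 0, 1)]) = w(2→3)=1 + w(3→0)=1
= 2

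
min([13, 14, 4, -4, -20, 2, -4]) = -20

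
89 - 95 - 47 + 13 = -40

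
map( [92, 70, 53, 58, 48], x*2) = [184, 140, 106, 116, 96]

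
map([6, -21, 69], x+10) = 6+10=16, -21+10=-11, 69+10=79
= [16, -11, 79]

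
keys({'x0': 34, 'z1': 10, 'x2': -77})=['x0', 'z1', 'x2']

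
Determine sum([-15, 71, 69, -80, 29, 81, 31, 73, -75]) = (-15) + 71 + 69 + (-80) + 29 + 81 + 31 + 73 + (-75)
= 184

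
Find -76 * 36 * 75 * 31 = -6361200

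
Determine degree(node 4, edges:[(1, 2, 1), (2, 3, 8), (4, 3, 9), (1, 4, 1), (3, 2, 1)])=2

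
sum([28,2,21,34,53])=138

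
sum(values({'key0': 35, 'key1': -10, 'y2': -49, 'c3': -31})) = -55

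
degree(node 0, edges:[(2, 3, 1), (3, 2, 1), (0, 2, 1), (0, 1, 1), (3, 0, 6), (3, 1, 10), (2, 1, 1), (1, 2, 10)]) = incident: (0,2), (0,1), (3,0)
= 3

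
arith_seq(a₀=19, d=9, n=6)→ a_0 = 19 + 0*9 = 19
a_1 = 19 + 1*9 = 28
a_2 = 19 + 2*9 = 37
...
= [19, 28, 37, 46, 55, 64]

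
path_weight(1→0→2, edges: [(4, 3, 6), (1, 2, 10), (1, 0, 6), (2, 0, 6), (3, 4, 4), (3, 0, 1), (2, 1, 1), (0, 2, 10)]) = w(1→0)=6 + w(0→2)=10
= 16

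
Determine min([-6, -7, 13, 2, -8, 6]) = -8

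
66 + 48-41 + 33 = 106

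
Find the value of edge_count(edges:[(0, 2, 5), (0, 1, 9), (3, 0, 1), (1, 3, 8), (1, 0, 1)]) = 5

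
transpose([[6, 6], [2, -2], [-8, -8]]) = [[6, 2, -8], [6, -2, -8]]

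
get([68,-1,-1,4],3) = 4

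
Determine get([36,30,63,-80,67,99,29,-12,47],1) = 30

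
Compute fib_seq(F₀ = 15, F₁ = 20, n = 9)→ [15, 20, 35, 55, 90, 145, 235, 380, 615]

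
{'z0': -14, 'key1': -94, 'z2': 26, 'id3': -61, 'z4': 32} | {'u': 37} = {'z0': -14, 'key1': -94, 'z2': 26, 'id3': -61, 'z4': 32, 'u': 37}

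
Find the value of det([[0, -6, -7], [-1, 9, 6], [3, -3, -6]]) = 96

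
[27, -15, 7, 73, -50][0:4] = [27, -15, 7, 73]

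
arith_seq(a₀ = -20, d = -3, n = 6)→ a_0 = -20 + 0*-3 = -20
a_1 = -20 + 1*-3 = -23
a_2 = -20 + 2*-3 = -26
...
= [-20, -23, -26, -29, -32, -35]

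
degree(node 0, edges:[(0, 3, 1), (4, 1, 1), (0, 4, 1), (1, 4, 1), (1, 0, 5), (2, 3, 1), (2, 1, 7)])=incident: (0,3), (0,4), (1,0)
= 3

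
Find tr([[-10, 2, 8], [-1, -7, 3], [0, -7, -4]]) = -21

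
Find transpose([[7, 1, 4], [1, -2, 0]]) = [[7, 1], [1, -2], [4, 0]]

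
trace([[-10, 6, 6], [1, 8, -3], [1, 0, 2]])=diagonal: (-10) + 8 + 2
= 0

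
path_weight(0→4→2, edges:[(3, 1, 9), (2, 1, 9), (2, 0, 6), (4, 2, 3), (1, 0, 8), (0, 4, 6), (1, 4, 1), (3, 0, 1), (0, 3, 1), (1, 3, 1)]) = w(0→4)=6 + w(4→2)=3
= 9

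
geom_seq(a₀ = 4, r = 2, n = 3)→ [4, 8, 16]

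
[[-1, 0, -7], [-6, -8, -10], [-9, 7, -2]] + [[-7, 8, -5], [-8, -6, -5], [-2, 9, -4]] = [[-8, 8, -12], [-14, -14, -15], [-11, 16, -6]]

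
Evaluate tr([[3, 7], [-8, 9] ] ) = diagonal: 3 + 9
= 12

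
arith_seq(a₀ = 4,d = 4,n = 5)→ a_0 = 4 + 0*4 = 4
a_1 = 4 + 1*4 = 8
a_2 = 4 + 2*4 = 12
...
= [4, 8, 12, 16, 20]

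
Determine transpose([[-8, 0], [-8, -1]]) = [[-8, -8], [0, -1]]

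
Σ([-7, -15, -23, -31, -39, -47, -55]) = -217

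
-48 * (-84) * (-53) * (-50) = 10684800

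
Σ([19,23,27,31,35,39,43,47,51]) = 315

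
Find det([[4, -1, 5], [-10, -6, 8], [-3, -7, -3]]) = 610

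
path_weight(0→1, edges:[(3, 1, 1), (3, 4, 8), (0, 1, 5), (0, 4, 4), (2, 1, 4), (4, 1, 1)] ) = w(0→1)=5
= 5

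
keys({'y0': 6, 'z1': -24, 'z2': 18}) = ['y0', 'z1', 'z2']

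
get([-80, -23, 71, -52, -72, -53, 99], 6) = 99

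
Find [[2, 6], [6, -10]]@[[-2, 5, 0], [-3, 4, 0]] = [[-22, 34, 0], [18, -10, 0]]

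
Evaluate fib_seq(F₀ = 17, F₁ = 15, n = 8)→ F_2 = F_1 + F_0 = 32
F_3 = F_2 + F_1 = 47
F_4 = F_3 + F_2 = 79
...
= [17, 15, 32, 47, 79, 126, 205, 331]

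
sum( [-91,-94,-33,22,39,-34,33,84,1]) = (-91) + (-94) + (-33) + 22 + 39 + (-34) + 33 + 84 + 1
= -73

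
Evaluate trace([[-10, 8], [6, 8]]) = diagonal: (-10) + 8
= -2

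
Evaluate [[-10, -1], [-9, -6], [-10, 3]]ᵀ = [[-10, -9, -10], [-1, -6, 3]]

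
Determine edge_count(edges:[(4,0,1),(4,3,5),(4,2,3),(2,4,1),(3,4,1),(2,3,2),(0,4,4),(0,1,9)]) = 8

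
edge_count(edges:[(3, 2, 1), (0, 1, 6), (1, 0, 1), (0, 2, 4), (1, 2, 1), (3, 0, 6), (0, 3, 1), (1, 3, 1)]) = 8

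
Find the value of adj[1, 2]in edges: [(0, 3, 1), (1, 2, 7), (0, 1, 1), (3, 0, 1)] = 7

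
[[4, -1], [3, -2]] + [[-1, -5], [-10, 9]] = [[3, -6], [-7, 7]]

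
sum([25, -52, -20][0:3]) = -47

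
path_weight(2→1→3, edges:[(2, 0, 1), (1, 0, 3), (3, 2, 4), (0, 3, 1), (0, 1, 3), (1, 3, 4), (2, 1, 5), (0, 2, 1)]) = w(2→1)=5 + w(1→3)=4
= 9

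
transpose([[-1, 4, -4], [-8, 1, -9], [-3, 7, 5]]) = [[-1, -8, -3], [4, 1, 7], [-4, -9, 5]]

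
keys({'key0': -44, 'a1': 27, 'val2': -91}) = ['key0', 'a1', 'val2']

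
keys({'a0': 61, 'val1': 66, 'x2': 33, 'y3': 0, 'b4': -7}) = ['a0', 'val1', 'x2', 'y3', 'b4']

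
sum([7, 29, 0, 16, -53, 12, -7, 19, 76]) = 7 + 29 + 0 + 16 + (-53) + 12 + (-7) + 19 + 76
= 99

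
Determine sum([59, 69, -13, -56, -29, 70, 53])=153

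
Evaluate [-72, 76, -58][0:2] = [-72, 76]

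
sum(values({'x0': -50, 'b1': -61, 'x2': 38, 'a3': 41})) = -32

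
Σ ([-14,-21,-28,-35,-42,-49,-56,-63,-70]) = -378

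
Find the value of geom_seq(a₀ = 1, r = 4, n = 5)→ [1, 4, 16, 64, 256]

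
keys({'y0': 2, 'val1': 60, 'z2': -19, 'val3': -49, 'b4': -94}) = ['y0', 'val1', 'z2', 'val3', 'b4']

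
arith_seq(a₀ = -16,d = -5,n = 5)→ [-16, -21, -26, -31, -36]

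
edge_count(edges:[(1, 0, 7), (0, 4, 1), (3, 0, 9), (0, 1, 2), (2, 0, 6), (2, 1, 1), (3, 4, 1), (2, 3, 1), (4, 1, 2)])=9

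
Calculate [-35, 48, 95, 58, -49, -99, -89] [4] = -49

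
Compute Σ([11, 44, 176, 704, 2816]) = 3751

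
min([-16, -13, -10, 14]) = -16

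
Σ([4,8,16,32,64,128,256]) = 508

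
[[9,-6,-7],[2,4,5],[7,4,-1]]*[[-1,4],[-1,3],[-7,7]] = [[46, -31], [-41, 55], [-4, 33]]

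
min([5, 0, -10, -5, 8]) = -10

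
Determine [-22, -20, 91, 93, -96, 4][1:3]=[-20, 91]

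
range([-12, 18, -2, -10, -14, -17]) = 35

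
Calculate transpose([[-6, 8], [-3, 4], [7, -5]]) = [[-6, -3, 7], [8, 4, -5]]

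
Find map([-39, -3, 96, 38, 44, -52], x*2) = [-78, -6, 192, 76, 88, -104]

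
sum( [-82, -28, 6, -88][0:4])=slice → [-82, -28, 6, -88]
(-82) + (-28) + 6 + (-88)
= -192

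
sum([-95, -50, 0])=(-95) + (-50) + 0
= -145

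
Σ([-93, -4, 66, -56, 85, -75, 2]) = -75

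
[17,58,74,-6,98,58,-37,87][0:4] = [17, 58, 74, -6]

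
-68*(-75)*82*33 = 13800600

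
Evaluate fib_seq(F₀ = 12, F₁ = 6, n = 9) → F_2 = F_1 + F_0 = 18
F_3 = F_2 + F_1 = 24
F_4 = F_3 + F_2 = 42
...
= [12, 6, 18, 24, 42, 66, 108, 174, 282]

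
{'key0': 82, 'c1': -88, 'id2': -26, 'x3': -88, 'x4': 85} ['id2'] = -26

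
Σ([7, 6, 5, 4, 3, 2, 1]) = 28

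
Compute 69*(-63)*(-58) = 252126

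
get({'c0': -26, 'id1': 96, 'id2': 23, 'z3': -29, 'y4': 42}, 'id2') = 23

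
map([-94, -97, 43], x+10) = [-84, -87, 53]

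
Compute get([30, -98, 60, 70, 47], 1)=-98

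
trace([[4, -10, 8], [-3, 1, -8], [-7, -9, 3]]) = diagonal: 4 + 1 + 3
= 8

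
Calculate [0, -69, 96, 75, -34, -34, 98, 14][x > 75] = keep x where x > 75: 0✗, -69✗, 96✓, 75✗, -34✗, -34✗, 98✓, 14✗
= [96, 98]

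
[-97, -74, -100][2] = -100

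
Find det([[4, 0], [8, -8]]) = -32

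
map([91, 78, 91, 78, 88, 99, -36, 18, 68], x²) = [8281, 6084, 8281, 6084, 7744, 9801, 1296, 324, 4624]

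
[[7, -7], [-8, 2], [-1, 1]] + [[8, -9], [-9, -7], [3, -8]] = [[15, -16], [-17, -5], [2, -7]]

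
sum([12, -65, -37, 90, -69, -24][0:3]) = slice → [12, -65, -37]
12 + (-65) + (-37)
= -90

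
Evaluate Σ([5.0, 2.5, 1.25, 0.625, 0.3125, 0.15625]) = 9.84375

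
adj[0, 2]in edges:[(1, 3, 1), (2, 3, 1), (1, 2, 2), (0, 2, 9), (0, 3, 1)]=9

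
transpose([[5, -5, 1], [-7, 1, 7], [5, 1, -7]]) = [[5, -7, 5], [-5, 1, 1], [1, 7, -7]]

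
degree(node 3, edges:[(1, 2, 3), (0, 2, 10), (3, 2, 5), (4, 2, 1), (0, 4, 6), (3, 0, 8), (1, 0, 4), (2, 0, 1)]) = incident: (3,2), (3,0)
= 2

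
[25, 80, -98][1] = 80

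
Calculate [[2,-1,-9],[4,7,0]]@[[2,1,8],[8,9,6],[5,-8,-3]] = C[0][0] = (2)*(2) + (-1)*(8) + (-9)*(5) = -49
C[0][1] = (2)*(1) + (-1)*(9) + (-9)*(-8) = 65
C[0][2] = (2)*(8) + (-1)*(6) + (-9)*(-3) = 37
C[1][0] = (4)*(2) + (7)*(8) + (0)*(5) = 64
C[1][1] = (4)*(1) + (7)*(9) + (0)*(-8) = 67
C[1][2] = (4)*(8) + (7)*(6) + (0)*(-3) = 74
= [[-49, 65, 37], [64, 67, 74]]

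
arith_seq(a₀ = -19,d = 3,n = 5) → a_0 = -19 + 0*3 = -19
a_1 = -19 + 1*3 = -16
a_2 = -19 + 2*3 = -13
...
= [-19, -16, -13, -10, -7]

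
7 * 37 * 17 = 4403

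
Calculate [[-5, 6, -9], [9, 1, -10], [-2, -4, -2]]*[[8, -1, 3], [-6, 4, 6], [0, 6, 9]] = [[-76, -25, -60], [66, -65, -57], [8, -26, -48]]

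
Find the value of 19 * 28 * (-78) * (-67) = 2780232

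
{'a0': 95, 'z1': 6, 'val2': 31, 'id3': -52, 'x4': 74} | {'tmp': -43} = {'a0': 95, 'z1': 6, 'val2': 31, 'id3': -52, 'x4': 74, 'tmp': -43}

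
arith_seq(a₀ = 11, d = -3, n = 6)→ a_0 = 11 + 0*-3 = 11
a_1 = 11 + 1*-3 = 8
a_2 = 11 + 2*-3 = 5
...
= [11, 8, 5, 2, -1, -4]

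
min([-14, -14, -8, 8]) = -14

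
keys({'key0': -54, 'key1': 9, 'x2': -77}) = ['key0', 'key1', 'x2']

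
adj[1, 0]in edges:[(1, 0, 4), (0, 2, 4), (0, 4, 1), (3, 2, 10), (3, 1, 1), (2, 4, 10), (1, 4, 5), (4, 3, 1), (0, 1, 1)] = 4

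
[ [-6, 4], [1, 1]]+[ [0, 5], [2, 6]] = [[-6, 9], [3, 7]]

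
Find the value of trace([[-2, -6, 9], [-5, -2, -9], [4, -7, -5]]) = -9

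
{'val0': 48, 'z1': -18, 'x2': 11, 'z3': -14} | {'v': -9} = {'val0': 48, 'z1': -18, 'x2': 11, 'z3': -14, 'v': -9}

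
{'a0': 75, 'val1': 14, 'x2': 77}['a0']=75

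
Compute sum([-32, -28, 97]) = (-32) + (-28) + 97
= 37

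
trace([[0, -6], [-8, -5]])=-5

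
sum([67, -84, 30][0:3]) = 13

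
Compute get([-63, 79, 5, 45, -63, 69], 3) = 45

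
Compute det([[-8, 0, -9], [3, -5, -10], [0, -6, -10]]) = (1)*(-8)*det([[-5, -10], [-6, -10]]) + (-1)*(0)*det([[3, -10], [0, -10]]) + (1)*(-9)*det([[3, -5], [0, -6]])
= 80 + 0 + 162
= 242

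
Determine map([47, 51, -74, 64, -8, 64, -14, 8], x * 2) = [94, 102, -148, 128, -16, 128, -28, 16]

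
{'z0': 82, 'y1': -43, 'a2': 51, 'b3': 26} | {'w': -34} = {'z0': 82, 'y1': -43, 'a2': 51, 'b3': 26, 'w': -34}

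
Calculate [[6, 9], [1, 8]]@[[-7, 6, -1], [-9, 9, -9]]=[[-123, 117, -87], [-79, 78, -73]]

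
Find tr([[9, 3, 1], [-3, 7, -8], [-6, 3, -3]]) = diagonal: 9 + 7 + (-3)
= 13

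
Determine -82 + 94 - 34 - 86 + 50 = -58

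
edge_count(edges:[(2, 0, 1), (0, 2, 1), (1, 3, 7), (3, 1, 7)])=4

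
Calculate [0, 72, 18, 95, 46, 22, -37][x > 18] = [72, 95, 46, 22]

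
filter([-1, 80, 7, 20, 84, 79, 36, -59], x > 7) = [80, 20, 84, 79, 36]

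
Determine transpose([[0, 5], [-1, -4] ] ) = [[0, -1], [5, -4]]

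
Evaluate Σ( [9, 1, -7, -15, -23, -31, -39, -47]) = -152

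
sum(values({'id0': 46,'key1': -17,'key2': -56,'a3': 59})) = 32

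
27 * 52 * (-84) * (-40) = 4717440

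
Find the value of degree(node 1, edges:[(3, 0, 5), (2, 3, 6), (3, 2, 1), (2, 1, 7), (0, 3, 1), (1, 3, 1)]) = 2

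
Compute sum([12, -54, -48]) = -90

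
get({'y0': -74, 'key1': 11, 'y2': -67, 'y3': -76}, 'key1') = 11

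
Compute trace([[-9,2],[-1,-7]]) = diagonal: (-9) + (-7)
= -16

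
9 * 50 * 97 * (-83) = -3622950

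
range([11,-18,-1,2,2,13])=31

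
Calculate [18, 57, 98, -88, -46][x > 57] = [98]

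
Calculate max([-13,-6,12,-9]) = 12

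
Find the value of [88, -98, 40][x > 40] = keep x where x > 40: 88✓, -98✗, 40✗
= [88]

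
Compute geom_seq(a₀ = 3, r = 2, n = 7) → [3, 6, 12, 24, 48, 96, 192]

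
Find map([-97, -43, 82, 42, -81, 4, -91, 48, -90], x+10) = [-87, -33, 92, 52, -71, 14, -81, 58, -80]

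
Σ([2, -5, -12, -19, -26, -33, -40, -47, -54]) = -234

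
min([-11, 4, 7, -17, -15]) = -17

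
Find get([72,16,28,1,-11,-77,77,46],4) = -11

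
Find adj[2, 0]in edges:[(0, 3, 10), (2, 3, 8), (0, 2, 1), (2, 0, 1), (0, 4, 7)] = 1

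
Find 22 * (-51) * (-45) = 50490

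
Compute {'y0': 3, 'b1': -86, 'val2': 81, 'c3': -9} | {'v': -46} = {'y0': 3, 'b1': -86, 'val2': 81, 'c3': -9, 'v': -46}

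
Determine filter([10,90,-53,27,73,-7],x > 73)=keep x where x > 73: 10✗, 90✓, -53✗, 27✗, 73✗, -7✗
= [90]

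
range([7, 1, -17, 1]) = 24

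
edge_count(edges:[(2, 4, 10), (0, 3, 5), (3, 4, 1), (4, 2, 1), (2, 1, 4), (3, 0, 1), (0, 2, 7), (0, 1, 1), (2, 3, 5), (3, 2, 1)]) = 10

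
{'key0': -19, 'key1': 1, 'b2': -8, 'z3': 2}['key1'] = 1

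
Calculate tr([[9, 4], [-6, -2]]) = 7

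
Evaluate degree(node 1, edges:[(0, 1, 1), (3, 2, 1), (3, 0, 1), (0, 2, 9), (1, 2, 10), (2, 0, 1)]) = 2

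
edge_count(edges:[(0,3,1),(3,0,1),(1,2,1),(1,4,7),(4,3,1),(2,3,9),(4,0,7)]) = 7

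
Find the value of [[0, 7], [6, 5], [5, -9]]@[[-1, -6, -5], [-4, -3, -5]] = C[0][0] = (0)*(-1) + (7)*(-4) = -28
C[0][1] = (0)*(-6) + (7)*(-3) = -21
C[0][2] = (0)*(-5) + (7)*(-5) = -35
C[1][0] = (6)*(-1) + (5)*(-4) = -26
C[1][1] = (6)*(-6) + (5)*(-3) = -51
C[1][2] = (6)*(-5) + (5)*(-5) = -55
... (3 more cells)
= [[-28, -21, -35], [-26, -51, -55], [31, -3, 20]]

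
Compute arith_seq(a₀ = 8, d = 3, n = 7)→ a_0 = 8 + 0*3 = 8
a_1 = 8 + 1*3 = 11
a_2 = 8 + 2*3 = 14
...
= [8, 11, 14, 17, 20, 23, 26]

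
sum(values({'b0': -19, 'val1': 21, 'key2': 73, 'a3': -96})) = -21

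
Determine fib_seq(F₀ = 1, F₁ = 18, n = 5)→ F_2 = F_1 + F_0 = 19
F_3 = F_2 + F_1 = 37
F_4 = F_3 + F_2 = 56
= [1, 18, 19, 37, 56]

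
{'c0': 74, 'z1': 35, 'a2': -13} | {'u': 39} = {'c0': 74, 'z1': 35, 'a2': -13, 'u': 39}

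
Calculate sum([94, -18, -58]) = 94 + (-18) + (-58)
= 18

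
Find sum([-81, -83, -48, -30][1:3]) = slice → [-83, -48]
(-83) + (-48)
= -131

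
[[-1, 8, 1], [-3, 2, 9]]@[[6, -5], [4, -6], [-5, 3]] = [[21, -40], [-55, 30]]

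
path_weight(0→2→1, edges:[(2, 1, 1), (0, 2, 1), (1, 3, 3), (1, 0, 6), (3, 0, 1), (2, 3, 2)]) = 2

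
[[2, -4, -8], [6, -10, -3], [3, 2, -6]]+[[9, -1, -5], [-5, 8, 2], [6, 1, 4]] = [[11, -5, -13], [1, -2, -1], [9, 3, -2]]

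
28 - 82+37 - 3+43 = 23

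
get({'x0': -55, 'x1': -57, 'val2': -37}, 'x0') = -55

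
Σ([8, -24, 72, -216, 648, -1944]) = -1456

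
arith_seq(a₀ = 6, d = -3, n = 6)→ a_0 = 6 + 0*-3 = 6
a_1 = 6 + 1*-3 = 3
a_2 = 6 + 2*-3 = 0
...
= [6, 3, 0, -3, -6, -9]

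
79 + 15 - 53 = 41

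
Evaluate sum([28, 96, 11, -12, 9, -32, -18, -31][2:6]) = -24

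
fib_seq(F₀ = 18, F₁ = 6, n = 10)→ F_2 = F_1 + F_0 = 24
F_3 = F_2 + F_1 = 30
F_4 = F_3 + F_2 = 54
...
= [18, 6, 24, 30, 54, 84, 138, 222, 360, 582]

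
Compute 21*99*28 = 58212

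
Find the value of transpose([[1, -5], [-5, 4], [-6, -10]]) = [[1, -5, -6], [-5, 4, -10]]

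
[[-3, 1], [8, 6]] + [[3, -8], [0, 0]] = [[0, -7], [8, 6]]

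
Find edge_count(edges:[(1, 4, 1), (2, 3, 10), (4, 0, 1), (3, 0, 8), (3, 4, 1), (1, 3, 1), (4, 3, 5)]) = 7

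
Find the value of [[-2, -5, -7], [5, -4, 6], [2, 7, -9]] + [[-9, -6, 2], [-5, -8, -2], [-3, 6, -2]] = [[-11, -11, -5], [0, -12, 4], [-1, 13, -11]]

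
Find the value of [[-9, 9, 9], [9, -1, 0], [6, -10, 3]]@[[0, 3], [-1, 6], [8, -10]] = C[0][0] = (-9)*(0) + (9)*(-1) + (9)*(8) = 63
C[0][1] = (-9)*(3) + (9)*(6) + (9)*(-10) = -63
C[1][0] = (9)*(0) + (-1)*(-1) + (0)*(8) = 1
C[1][1] = (9)*(3) + (-1)*(6) + (0)*(-10) = 21
C[2][0] = (6)*(0) + (-10)*(-1) + (3)*(8) = 34
C[2][1] = (6)*(3) + (-10)*(6) + (3)*(-10) = -72
= [[63, -63], [1, 21], [34, -72]]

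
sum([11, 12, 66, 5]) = 11 + 12 + 66 + 5
= 94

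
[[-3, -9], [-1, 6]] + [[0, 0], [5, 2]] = [[-3, -9], [4, 8]]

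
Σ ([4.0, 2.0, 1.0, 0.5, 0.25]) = 7.75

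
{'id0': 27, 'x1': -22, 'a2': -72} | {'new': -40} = {'id0': 27, 'x1': -22, 'a2': -72, 'new': -40}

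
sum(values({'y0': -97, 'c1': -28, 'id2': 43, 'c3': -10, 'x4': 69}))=-23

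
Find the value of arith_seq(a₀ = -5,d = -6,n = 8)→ a_0 = -5 + 0*-6 = -5
a_1 = -5 + 1*-6 = -11
a_2 = -5 + 2*-6 = -17
...
= [-5, -11, -17, -23, -29, -35, -41, -47]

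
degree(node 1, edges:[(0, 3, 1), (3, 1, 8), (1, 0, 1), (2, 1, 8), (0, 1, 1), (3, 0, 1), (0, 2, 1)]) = incident: (3,1), (1,0), (2,1), (0,1)
= 4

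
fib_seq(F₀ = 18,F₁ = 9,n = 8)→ F_2 = F_1 + F_0 = 27
F_3 = F_2 + F_1 = 36
F_4 = F_3 + F_2 = 63
...
= [18, 9, 27, 36, 63, 99, 162, 261]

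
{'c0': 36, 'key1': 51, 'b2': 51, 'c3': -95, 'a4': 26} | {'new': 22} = {'c0': 36, 'key1': 51, 'b2': 51, 'c3': -95, 'a4': 26, 'new': 22}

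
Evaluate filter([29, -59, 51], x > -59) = keep x where x > -59: 29✓, -59✗, 51✓
= [29, 51]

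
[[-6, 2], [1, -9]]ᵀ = [[-6, 1], [2, -9]]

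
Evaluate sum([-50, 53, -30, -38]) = (-50) + 53 + (-30) + (-38)
= -65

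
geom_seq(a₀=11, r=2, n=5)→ a_0 = 11*2^0 = 11
a_1 = 11*2^1 = 22
a_2 = 11*2^2 = 44
...
= [11, 22, 44, 88, 176]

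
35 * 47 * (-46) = -75670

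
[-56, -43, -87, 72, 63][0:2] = [-56, -43]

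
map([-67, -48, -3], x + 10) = [-57, -38, 7]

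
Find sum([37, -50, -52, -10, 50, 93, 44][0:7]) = slice → [37, -50, -52, -10, 50, 93, 44]
37 + (-50) + (-52) + (-10) + 50 + 93 + 44
= 112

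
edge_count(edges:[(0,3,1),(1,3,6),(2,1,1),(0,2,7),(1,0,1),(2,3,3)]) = 6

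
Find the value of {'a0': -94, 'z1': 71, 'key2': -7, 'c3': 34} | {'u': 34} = {'a0': -94, 'z1': 71, 'key2': -7, 'c3': 34, 'u': 34}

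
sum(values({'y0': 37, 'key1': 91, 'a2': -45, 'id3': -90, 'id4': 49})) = 37 + 91 + (-45) + (-90) + 49
= 42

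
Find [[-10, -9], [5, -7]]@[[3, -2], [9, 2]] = C[0][0] = (-10)*(3) + (-9)*(9) = -111
C[0][1] = (-10)*(-2) + (-9)*(2) = 2
C[1][0] = (5)*(3) + (-7)*(9) = -48
C[1][1] = (5)*(-2) + (-7)*(2) = -24
= [[-111, 2], [-48, -24]]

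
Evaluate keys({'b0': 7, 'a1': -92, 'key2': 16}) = ['b0', 'a1', 'key2']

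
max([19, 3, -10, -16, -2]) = 19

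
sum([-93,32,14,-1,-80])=(-93) + 32 + 14 + (-1) + (-80)
= -128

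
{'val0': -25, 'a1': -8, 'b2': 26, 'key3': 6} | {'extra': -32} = {'val0': -25, 'a1': -8, 'b2': 26, 'key3': 6, 'extra': -32}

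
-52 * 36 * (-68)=127296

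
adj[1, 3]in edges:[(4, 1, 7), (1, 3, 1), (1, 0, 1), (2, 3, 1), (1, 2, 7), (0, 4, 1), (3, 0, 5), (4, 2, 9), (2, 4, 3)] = 1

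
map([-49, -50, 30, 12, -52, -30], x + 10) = [-39, -40, 40, 22, -42, -20]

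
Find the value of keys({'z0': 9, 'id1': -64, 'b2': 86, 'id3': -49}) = ['z0', 'id1', 'b2', 'id3']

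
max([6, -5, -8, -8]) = 6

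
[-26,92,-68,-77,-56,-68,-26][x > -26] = keep x where x > -26: -26✗, 92✓, -68✗, -77✗, -56✗, -68✗, -26✗
= [92]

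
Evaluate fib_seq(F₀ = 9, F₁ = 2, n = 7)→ F_2 = F_1 + F_0 = 11
F_3 = F_2 + F_1 = 13
F_4 = F_3 + F_2 = 24
...
= [9, 2, 11, 13, 24, 37, 61]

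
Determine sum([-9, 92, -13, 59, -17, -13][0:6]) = 99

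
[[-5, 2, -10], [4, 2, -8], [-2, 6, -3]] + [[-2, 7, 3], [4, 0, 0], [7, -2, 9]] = [[-7, 9, -7], [8, 2, -8], [5, 4, 6]]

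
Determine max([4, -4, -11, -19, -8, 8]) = 8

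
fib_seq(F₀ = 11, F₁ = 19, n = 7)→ [11, 19, 30, 49, 79, 128, 207]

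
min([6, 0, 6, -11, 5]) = -11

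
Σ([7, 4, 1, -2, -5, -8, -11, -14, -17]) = 7 + 4 + 1 + (-2) + (-5) + (-8) + (-11) + (-14) + (-17)
= -45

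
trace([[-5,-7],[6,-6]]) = diagonal: (-5) + (-6)
= -11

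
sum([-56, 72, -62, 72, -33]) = -7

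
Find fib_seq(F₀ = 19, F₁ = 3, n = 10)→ F_2 = F_1 + F_0 = 22
F_3 = F_2 + F_1 = 25
F_4 = F_3 + F_2 = 47
...
= [19, 3, 22, 25, 47, 72, 119, 191, 310, 501]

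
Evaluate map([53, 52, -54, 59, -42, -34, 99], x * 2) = 53*2=106, 52*2=104, -54*2=-108, 59*2=118, -42*2=-84, -34*2=-68, 99*2=198
= [106, 104, -108, 118, -84, -68, 198]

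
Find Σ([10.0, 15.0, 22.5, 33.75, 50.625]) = 10.0 + 15.0 + 22.5 + 33.75 + 50.625
= 131.875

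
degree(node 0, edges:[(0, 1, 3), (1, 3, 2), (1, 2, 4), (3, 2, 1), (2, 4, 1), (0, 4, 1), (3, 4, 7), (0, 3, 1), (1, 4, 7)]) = 3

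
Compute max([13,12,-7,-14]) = 13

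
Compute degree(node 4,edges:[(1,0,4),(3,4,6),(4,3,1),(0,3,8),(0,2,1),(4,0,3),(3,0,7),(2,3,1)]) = 3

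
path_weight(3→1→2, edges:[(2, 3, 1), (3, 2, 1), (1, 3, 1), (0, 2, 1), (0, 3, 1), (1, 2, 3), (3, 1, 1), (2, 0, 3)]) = w(3→1)=1 + w(1→2)=3
= 4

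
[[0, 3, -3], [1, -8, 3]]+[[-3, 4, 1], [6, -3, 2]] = [[-3, 7, -2], [7, -11, 5]]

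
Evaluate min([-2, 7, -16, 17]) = -16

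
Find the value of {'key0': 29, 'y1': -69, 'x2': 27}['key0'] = 29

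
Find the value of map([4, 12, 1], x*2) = [8, 24, 2]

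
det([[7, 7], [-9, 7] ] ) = 112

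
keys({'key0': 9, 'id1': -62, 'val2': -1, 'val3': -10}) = ['key0', 'id1', 'val2', 'val3']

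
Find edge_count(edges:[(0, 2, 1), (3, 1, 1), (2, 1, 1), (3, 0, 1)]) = 4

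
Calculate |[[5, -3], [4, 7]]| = 47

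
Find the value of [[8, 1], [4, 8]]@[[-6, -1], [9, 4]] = C[0][0] = (8)*(-6) + (1)*(9) = -39
C[0][1] = (8)*(-1) + (1)*(4) = -4
C[1][0] = (4)*(-6) + (8)*(9) = 48
C[1][1] = (4)*(-1) + (8)*(4) = 28
= [[-39, -4], [48, 28]]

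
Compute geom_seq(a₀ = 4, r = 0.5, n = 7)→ a_0 = 4*0.5^0 = 4.0
a_1 = 4*0.5^1 = 2.0
a_2 = 4*0.5^2 = 1.0
...
= [4.0, 2.0, 1.0, 0.5, 0.25, 0.125, 0.0625]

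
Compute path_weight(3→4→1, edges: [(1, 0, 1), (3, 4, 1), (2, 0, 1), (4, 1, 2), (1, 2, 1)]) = w(3→4)=1 + w(4→1)=2
= 3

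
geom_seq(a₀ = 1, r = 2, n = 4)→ a_0 = 1*2^0 = 1
a_1 = 1*2^1 = 2
a_2 = 1*2^2 = 4
...
= [1, 2, 4, 8]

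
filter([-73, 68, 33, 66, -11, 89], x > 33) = [68, 66, 89]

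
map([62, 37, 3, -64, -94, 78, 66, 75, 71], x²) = [3844, 1369, 9, 4096, 8836, 6084, 4356, 5625, 5041]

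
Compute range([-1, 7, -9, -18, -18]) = 25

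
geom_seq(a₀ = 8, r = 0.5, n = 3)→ [8.0, 4.0, 2.0]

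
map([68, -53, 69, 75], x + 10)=[78, -43, 79, 85]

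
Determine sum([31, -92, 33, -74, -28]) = -130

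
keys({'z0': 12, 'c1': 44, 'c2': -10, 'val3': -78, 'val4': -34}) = ['z0', 'c1', 'c2', 'val3', 'val4']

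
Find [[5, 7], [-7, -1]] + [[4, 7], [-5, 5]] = [[9, 14], [-12, 4]]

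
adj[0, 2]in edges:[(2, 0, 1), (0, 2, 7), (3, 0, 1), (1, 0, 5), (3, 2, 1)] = 7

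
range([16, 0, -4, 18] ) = 22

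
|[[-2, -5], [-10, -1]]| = -48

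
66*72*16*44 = 3345408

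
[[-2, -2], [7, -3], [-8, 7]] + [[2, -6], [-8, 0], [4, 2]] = [[0, -8], [-1, -3], [-4, 9]]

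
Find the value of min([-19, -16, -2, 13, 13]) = -19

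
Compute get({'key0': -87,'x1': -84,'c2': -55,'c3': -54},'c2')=-55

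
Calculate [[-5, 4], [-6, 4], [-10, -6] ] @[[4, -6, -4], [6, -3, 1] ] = C[0][0] = (-5)*(4) + (4)*(6) = 4
C[0][1] = (-5)*(-6) + (4)*(-3) = 18
C[0][2] = (-5)*(-4) + (4)*(1) = 24
C[1][0] = (-6)*(4) + (4)*(6) = 0
C[1][1] = (-6)*(-6) + (4)*(-3) = 24
C[1][2] = (-6)*(-4) + (4)*(1) = 28
... (3 more cells)
= [[4, 18, 24], [0, 24, 28], [-76, 78, 34]]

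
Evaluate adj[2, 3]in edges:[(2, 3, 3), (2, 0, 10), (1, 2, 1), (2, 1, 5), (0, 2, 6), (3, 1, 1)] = 3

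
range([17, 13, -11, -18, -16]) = 35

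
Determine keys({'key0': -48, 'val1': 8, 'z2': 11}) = ['key0', 'val1', 'z2']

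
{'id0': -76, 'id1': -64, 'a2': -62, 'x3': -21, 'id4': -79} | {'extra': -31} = {'id0': -76, 'id1': -64, 'a2': -62, 'x3': -21, 'id4': -79, 'extra': -31}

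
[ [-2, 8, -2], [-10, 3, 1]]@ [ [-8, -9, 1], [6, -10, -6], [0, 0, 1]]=[[64, -62, -52], [98, 60, -27]]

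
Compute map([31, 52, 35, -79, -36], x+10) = [41, 62, 45, -69, -26]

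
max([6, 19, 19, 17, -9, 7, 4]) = 19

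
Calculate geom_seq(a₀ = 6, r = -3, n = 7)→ [6, -18, 54, -162, 486, -1458, 4374]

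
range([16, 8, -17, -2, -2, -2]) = 33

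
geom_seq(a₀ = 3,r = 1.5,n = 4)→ [3.0, 4.5, 6.75, 10.125]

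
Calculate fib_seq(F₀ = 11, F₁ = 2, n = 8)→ F_2 = F_1 + F_0 = 13
F_3 = F_2 + F_1 = 15
F_4 = F_3 + F_2 = 28
...
= [11, 2, 13, 15, 28, 43, 71, 114]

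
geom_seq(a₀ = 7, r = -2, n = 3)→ [7, -14, 28]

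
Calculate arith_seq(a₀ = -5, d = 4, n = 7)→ [-5, -1, 3, 7, 11, 15, 19]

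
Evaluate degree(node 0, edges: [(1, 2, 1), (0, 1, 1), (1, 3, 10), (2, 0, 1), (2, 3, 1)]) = incident: (0,1), (2,0)
= 2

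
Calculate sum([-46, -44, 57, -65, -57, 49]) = -106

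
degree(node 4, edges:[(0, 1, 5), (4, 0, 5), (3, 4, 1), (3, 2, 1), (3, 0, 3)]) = 2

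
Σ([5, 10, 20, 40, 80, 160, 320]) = 5 + 10 + 20 + 40 + 80 + 160 + 320
= 635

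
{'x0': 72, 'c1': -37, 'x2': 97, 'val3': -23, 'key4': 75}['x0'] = 72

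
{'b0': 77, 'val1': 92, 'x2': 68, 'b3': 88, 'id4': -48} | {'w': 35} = {'b0': 77, 'val1': 92, 'x2': 68, 'b3': 88, 'id4': -48, 'w': 35}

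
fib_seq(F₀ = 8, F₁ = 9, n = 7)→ [8, 9, 17, 26, 43, 69, 112]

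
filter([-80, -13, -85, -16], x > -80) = [-13, -16]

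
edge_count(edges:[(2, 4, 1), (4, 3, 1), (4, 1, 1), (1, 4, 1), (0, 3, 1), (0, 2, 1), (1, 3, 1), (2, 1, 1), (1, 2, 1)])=9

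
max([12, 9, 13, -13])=13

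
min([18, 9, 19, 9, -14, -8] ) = -14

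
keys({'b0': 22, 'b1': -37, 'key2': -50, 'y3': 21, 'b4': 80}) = ['b0', 'b1', 'key2', 'y3', 'b4']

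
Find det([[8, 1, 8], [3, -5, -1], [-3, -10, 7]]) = -738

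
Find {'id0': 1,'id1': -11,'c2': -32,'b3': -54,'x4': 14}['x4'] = 14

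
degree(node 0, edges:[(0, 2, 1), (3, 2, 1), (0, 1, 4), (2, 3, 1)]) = incident: (0,2), (0,1)
= 2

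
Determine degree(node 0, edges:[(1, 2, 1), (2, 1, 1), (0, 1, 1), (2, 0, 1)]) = 2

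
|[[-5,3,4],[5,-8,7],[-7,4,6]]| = (1)*(-5)*det([[-8, 7], [4, 6]]) + (-1)*(3)*det([[5, 7], [-7, 6]]) + (1)*(4)*det([[5, -8], [-7, 4]])
= 380 + -237 + -144
= -1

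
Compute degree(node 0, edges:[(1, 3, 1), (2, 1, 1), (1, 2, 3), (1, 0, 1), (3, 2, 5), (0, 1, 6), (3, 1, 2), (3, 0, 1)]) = 3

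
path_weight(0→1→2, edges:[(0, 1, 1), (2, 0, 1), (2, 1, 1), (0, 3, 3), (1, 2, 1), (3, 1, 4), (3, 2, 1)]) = w(0→1)=1 + w(1→2)=1
= 2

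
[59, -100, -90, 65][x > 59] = [65]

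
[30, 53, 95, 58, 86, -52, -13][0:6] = [30, 53, 95, 58, 86, -52]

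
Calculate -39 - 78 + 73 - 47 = -91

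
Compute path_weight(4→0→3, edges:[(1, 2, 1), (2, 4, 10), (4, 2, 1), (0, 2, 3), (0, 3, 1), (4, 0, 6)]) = w(4→0)=6 + w(0→3)=1
= 7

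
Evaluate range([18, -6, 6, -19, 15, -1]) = 37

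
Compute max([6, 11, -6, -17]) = 11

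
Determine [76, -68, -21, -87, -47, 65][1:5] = [-68, -21, -87, -47]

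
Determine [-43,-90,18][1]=-90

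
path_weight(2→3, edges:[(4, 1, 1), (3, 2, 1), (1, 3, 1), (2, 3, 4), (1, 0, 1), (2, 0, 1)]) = w(2→3)=4
= 4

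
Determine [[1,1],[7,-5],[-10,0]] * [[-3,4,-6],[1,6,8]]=[[-2, 10, 2], [-26, -2, -82], [30, -40, 60]]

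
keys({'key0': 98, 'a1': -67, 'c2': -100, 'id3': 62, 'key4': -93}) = ['key0', 'a1', 'c2', 'id3', 'key4']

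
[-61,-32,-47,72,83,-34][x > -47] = [-32, 72, 83, -34]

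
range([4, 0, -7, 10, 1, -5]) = 17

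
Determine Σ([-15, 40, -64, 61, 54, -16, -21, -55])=(-15) + 40 + (-64) + 61 + 54 + (-16) + (-21) + (-55)
= -16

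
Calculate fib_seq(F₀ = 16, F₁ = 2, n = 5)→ [16, 2, 18, 20, 38]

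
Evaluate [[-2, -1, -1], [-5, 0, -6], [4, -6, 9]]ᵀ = [[-2, -5, 4], [-1, 0, -6], [-1, -6, 9]]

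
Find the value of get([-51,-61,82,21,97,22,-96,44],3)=21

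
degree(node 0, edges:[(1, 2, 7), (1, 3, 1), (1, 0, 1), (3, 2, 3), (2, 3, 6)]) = incident: (1,0)
= 1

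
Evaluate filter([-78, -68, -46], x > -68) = keep x where x > -68: -78✗, -68✗, -46✓
= [-46]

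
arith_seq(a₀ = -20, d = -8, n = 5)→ [-20, -28, -36, -44, -52]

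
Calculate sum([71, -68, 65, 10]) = 78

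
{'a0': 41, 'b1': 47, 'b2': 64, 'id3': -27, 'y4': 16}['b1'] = 47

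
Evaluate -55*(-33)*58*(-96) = -10105920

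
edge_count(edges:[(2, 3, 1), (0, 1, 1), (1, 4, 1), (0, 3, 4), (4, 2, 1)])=5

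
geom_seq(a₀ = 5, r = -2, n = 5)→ a_0 = 5*(-2)^0 = 5
a_1 = 5*(-2)^1 = -10
a_2 = 5*(-2)^2 = 20
...
= [5, -10, 20, -40, 80]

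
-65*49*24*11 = -840840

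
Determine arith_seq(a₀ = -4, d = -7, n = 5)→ [-4, -11, -18, -25, -32]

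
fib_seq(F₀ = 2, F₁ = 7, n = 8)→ [2, 7, 9, 16, 25, 41, 66, 107]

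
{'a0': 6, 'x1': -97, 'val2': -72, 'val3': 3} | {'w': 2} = {'a0': 6, 'x1': -97, 'val2': -72, 'val3': 3, 'w': 2}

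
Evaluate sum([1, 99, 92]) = 192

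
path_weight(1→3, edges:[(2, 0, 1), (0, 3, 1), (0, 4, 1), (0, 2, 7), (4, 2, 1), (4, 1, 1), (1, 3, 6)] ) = w(1→3)=6
= 6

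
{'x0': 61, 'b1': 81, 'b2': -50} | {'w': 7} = {'x0': 61, 'b1': 81, 'b2': -50, 'w': 7}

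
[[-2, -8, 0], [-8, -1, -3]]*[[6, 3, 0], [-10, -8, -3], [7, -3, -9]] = [[68, 58, 24], [-59, -7, 30]]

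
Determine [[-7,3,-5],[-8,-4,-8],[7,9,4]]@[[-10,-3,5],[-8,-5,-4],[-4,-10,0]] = C[0][0] = (-7)*(-10) + (3)*(-8) + (-5)*(-4) = 66
C[0][1] = (-7)*(-3) + (3)*(-5) + (-5)*(-10) = 56
C[0][2] = (-7)*(5) + (3)*(-4) + (-5)*(0) = -47
C[1][0] = (-8)*(-10) + (-4)*(-8) + (-8)*(-4) = 144
C[1][1] = (-8)*(-3) + (-4)*(-5) + (-8)*(-10) = 124
C[1][2] = (-8)*(5) + (-4)*(-4) + (-8)*(0) = -24
... (3 more cells)
= [[66, 56, -47], [144, 124, -24], [-158, -106, -1]]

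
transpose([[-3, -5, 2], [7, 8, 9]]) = [[-3, 7], [-5, 8], [2, 9]]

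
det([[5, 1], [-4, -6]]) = -26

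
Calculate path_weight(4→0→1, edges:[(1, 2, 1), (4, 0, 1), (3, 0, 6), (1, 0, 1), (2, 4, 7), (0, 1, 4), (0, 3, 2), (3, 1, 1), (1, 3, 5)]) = w(4→0)=1 + w(0→1)=4
= 5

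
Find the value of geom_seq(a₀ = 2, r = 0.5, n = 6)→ [2.0, 1.0, 0.5, 0.25, 0.125, 0.0625]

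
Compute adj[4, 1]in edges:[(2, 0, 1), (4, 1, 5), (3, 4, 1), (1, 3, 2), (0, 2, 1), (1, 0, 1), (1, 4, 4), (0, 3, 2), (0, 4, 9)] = 5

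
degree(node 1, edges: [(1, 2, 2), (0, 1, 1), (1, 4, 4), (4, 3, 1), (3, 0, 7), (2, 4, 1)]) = incident: (1,2), (0,1), (1,4)
= 3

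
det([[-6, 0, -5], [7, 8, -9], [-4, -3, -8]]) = 491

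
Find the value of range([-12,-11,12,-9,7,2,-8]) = 24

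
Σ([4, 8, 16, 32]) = 60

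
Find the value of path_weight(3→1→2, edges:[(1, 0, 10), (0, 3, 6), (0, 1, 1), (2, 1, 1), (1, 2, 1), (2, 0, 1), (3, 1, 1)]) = 2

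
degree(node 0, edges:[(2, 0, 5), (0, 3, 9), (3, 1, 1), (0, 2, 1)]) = 3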